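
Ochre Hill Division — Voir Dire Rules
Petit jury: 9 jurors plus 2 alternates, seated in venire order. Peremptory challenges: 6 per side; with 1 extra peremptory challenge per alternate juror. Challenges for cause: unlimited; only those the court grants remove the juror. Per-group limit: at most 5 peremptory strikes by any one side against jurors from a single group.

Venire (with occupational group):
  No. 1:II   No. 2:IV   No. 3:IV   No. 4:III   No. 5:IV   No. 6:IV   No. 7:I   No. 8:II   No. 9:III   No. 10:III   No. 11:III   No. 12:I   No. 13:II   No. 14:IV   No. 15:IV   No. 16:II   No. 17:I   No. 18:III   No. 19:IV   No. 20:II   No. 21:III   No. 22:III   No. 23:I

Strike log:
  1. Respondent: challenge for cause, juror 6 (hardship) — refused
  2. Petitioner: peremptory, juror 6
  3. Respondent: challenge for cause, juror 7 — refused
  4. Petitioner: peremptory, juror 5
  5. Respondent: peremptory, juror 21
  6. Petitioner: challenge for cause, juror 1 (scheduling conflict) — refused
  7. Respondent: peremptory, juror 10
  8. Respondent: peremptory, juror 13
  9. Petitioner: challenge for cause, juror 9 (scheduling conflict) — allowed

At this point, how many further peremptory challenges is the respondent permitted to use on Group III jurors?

3

Respondent peremptories so far: #21, #10, #13 — 3 of 8 used, 5 left overall.
Against Group III: #21, #10 — 2 used; per-group cap 5 leaves 3.
Binding limit: min(5, 3) = 3.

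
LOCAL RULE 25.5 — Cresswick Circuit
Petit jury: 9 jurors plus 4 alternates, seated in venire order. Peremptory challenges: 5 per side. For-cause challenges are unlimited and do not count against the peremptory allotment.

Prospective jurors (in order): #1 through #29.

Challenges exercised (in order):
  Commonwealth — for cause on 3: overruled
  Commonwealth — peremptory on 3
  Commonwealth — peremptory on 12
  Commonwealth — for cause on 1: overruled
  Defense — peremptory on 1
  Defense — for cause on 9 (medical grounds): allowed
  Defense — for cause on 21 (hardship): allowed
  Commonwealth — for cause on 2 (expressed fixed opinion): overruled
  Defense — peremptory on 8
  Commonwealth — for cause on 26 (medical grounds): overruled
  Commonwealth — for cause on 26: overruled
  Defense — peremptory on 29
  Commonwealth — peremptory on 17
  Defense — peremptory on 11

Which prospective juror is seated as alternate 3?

19

Removed: #1, #3, #8, #9, #11, #12, #17, #21, #29. (#2, #26 stay — for-cause denied.)
Seating in order: seats 1–9 → #2, #4, #5, #6, #7, #10, #13, #14, #15; alternates → #16, #18, #19, #20.
So alternate 3 is #19.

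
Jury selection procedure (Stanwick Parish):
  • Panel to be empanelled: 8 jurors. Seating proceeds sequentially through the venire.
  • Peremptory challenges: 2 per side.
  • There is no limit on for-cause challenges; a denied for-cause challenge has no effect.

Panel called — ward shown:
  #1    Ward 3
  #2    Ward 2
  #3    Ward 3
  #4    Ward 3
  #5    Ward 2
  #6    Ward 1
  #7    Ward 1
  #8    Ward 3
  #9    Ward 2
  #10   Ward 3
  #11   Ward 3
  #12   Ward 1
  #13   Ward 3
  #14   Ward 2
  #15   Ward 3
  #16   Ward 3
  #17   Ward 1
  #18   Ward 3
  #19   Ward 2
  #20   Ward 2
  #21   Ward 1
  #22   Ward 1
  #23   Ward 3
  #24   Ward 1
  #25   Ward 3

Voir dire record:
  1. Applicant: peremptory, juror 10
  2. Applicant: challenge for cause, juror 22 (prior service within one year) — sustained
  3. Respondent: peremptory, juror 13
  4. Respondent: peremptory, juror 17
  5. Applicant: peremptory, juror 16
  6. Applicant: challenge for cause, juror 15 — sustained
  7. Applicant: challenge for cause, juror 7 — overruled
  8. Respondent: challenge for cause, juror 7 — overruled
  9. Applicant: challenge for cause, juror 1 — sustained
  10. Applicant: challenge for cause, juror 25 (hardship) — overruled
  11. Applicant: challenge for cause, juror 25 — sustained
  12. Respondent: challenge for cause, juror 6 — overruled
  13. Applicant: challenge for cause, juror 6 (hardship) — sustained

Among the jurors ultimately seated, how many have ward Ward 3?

4

Removed: #1, #6, #10, #13, #15, #16, #17, #22, #25.
Seated jurors 1–8: #2, #3, #4, #5, #7, #8, #9, #11.
Of those, in Ward 3: #3, #4, #8, #11 → 4.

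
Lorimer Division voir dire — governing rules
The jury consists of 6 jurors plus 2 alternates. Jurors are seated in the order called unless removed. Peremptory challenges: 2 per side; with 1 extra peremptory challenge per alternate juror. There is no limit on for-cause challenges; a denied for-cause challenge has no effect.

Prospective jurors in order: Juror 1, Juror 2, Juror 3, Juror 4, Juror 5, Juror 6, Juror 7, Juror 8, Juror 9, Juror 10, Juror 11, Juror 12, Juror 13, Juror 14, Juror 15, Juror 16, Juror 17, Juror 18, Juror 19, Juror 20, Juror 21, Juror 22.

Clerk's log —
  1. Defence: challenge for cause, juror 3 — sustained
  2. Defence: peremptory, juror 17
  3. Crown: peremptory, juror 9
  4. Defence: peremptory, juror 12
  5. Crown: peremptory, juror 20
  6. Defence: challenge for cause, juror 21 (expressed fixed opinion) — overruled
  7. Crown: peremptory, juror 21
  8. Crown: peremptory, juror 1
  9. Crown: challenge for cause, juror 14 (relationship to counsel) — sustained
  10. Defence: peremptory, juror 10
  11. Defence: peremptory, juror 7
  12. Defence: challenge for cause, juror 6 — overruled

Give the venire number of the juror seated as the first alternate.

13

Removed: #1, #3, #7, #9, #10, #12, #14, #17, #20, #21. (#6 stays — for-cause denied.)
Filling seats in venire order through position 7: #2, #4, #5, #6, #8, #11, #13.
So alternate 1 is #13.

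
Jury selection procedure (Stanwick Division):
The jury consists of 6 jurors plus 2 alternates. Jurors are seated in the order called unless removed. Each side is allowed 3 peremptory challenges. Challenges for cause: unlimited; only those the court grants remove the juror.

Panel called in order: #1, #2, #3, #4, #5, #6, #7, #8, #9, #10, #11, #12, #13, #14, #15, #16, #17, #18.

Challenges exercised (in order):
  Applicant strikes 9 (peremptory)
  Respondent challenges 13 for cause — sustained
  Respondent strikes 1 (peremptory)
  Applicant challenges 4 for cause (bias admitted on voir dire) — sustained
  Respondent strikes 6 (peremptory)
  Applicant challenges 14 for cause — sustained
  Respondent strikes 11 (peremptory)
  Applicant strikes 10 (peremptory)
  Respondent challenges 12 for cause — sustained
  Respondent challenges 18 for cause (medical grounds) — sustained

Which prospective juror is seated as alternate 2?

17

Removed: #1, #4, #6, #9, #10, #11, #12, #13, #14, #18.
Filling seats in venire order through position 8: #2, #3, #5, #7, #8, #15, #16, #17.
So alternate 2 is #17.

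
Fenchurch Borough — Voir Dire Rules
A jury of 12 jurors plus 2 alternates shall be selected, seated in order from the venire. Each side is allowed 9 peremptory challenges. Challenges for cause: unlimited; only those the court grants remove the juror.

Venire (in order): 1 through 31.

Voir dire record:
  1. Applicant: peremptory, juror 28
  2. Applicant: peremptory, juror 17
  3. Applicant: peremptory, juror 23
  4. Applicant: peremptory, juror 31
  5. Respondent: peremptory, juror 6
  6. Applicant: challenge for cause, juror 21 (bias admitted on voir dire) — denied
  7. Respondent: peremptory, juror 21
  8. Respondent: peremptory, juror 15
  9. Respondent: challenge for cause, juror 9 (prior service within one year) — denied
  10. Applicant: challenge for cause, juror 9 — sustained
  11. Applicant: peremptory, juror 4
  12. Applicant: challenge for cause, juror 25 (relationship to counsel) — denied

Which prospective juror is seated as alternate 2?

19

Removed: #4, #6, #9, #15, #17, #21, #23, #28, #31. (#25 stays — for-cause denied.)
Seating in order: seats 1–12 → #1, #2, #3, #5, #7, #8, #10, #11, #12, #13, #14, #16; alternates → #18, #19.
So alternate 2 is #19.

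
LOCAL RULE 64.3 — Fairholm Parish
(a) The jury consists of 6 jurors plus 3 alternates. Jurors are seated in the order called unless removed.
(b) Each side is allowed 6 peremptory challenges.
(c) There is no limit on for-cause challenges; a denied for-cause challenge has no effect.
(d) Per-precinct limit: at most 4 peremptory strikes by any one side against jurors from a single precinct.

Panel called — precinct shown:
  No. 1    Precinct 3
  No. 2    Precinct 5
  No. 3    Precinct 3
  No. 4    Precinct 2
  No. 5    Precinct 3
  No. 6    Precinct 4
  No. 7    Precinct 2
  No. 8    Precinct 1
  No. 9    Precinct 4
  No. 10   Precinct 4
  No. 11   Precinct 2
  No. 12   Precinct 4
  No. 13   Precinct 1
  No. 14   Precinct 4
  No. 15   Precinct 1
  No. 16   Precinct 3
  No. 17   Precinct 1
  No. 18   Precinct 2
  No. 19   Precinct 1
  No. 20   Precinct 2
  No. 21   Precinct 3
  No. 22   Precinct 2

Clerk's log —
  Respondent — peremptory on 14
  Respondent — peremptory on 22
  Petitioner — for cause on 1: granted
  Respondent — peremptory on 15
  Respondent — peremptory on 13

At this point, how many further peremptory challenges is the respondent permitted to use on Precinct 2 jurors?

2

Respondent peremptories so far: #14, #22, #15, #13 — 4 of 6 used, 2 left overall.
Against Precinct 2: #22 — 1 used; per-precinct cap 4 leaves 3.
Binding limit: min(2, 3) = 2.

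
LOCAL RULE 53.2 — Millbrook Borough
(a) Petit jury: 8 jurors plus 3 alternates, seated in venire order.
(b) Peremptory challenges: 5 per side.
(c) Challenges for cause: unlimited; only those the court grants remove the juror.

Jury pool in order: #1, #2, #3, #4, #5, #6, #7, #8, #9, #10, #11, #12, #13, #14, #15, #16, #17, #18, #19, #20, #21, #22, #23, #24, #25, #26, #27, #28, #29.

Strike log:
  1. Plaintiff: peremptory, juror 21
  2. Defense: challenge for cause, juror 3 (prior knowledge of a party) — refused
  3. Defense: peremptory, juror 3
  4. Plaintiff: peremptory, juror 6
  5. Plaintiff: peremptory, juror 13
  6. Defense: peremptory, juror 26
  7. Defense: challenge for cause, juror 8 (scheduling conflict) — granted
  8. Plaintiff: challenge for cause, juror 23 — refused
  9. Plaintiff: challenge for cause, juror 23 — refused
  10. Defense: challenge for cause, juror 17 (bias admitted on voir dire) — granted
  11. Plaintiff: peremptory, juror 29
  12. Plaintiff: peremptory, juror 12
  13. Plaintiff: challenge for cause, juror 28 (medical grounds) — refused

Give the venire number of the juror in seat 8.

Removed: #3, #6, #8, #12, #13, #17, #21, #26, #29. (#23, #28 stay — for-cause denied.)
Seating in order: seats 1–8 → #1, #2, #4, #5, #7, #9, #10, #11; alternates → #14, #15, #16.
So seat 8 is #11.

11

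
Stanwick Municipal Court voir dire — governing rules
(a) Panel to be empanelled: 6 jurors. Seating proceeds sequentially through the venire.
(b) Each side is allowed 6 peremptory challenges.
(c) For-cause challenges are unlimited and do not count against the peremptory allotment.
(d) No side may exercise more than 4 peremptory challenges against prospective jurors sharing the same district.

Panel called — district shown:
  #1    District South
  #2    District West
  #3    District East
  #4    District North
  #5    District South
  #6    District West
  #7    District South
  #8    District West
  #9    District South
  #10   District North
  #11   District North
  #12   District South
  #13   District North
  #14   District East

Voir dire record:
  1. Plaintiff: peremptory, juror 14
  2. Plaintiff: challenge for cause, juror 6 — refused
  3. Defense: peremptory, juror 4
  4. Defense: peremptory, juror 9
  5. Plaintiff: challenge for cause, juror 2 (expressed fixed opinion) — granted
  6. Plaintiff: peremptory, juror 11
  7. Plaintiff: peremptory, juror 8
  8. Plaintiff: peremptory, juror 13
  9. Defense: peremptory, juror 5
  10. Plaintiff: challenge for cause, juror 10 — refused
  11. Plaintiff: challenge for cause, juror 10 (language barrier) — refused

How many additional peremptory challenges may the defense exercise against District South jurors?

2

Defense peremptories so far: #4, #9, #5 — 3 of 6 used, 3 left overall.
Against District South: #9, #5 — 2 used; per-district cap 4 leaves 2.
Binding limit: min(3, 2) = 2.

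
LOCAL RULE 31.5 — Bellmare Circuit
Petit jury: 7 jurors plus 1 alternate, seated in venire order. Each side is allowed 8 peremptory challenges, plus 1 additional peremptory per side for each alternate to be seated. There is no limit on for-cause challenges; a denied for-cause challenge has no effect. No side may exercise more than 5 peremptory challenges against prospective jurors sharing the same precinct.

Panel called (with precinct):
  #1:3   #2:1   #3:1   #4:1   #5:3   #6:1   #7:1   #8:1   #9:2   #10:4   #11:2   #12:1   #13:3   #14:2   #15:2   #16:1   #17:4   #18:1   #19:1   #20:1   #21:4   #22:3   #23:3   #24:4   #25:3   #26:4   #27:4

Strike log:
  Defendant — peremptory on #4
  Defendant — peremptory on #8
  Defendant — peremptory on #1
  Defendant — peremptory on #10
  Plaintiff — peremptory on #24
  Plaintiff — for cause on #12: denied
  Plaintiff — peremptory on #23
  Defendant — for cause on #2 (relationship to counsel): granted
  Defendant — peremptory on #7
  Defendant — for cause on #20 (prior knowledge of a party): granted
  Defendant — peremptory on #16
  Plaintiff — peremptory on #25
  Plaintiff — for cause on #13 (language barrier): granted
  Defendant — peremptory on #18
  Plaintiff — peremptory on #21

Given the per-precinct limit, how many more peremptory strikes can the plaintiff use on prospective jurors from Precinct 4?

Plaintiff peremptories so far: #24, #23, #25, #21 — 4 of 9 used, 5 left overall.
Against Precinct 4: #24, #21 — 2 used; per-precinct cap 5 leaves 3.
Binding limit: min(5, 3) = 3.

3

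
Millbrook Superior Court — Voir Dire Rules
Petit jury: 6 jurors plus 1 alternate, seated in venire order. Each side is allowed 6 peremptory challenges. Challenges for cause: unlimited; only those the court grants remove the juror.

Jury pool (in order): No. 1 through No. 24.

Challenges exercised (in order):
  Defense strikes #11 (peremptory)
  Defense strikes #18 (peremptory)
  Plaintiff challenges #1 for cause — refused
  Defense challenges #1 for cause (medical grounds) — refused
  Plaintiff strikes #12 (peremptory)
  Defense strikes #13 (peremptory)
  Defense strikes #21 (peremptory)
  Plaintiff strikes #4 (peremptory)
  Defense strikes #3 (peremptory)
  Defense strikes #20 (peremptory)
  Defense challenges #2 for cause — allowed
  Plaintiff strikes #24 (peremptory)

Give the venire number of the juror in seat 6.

9

Removed: #2, #3, #4, #11, #12, #13, #18, #20, #21, #24. (#1 stays — for-cause denied.)
Seating in order: seats 1–6 → #1, #5, #6, #7, #8, #9; alternates → #10.
So seat 6 is #9.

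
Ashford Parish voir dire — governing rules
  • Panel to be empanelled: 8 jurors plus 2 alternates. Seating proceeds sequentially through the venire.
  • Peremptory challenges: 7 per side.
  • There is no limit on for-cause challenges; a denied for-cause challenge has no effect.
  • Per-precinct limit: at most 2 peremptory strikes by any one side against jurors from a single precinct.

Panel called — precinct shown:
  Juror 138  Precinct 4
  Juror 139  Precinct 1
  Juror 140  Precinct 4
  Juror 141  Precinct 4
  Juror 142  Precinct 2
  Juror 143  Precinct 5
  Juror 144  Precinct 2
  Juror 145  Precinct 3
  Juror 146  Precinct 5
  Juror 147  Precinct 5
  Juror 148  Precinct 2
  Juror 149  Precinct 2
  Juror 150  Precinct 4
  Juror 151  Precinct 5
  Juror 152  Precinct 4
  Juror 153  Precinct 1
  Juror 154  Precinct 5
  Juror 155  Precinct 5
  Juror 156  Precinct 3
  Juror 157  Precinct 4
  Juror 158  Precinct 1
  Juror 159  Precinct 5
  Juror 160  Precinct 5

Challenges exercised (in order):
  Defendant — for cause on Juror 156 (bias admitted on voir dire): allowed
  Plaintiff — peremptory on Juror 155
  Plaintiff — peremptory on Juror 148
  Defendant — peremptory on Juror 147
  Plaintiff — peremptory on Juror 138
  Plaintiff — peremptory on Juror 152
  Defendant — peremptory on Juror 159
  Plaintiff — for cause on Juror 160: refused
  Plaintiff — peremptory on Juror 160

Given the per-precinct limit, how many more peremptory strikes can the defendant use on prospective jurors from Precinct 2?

2

Defendant peremptories so far: #147, #159 — 2 of 7 used, 5 left overall.
Against Precinct 2: none yet — per-precinct cap 2 leaves 2.
Binding limit: min(5, 2) = 2.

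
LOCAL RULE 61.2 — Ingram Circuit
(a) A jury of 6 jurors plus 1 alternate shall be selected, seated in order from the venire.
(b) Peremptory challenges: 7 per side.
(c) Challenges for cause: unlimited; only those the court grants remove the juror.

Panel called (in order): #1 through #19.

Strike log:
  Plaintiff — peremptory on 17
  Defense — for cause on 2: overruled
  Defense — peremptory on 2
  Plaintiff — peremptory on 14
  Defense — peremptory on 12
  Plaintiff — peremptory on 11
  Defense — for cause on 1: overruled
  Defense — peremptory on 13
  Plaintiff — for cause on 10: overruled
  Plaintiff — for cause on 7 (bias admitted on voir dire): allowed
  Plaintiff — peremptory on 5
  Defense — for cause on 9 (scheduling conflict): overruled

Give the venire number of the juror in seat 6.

9

Removed: #2, #5, #7, #11, #12, #13, #14, #17. (#1, #9, #10 stay — for-cause denied.)
Filling seats in venire order through position 6: #1, #3, #4, #6, #8, #9.
So seat 6 is #9.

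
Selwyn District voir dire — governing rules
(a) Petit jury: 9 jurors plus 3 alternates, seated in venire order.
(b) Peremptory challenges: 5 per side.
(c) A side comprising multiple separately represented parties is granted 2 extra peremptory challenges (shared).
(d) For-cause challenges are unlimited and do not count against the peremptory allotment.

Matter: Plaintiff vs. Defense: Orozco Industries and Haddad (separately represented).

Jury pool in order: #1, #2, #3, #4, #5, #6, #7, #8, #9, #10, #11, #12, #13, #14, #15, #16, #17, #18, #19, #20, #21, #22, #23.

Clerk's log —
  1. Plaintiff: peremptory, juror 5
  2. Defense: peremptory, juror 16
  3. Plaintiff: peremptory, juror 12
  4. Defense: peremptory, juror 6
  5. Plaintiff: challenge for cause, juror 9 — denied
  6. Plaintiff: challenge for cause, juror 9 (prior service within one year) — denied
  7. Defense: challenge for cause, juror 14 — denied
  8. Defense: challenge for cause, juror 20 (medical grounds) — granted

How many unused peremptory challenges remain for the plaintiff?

3

Plaintiff allotment: 5.
Plaintiff peremptories used: #5, #12 — 2 (for-cause on #9, #9 don't count).
Remaining: 5 − 2 = 3.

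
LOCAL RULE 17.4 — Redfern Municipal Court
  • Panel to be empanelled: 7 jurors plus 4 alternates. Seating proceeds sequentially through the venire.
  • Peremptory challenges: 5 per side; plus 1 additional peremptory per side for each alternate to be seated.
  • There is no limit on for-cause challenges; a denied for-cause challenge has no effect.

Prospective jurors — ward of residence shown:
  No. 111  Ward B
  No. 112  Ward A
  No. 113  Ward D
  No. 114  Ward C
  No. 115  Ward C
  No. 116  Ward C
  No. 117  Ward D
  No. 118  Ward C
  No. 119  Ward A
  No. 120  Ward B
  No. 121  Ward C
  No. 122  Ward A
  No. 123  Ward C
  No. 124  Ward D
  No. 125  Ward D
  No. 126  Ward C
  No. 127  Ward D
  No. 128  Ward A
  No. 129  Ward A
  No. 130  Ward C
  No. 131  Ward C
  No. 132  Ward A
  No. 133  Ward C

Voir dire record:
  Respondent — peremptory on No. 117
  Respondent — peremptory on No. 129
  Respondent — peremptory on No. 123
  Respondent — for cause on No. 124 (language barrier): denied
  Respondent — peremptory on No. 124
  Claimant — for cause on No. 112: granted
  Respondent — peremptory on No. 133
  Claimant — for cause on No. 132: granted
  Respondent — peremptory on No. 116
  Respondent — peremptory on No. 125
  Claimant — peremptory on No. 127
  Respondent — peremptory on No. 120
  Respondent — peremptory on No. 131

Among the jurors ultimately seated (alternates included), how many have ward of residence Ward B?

1

Removed: #112, #116, #117, #120, #123, #124, #125, #127, #129, #131, #132, #133.
Seated (11 incl. alternates): #111, #113, #114, #115, #118, #119, #121, #122, #126, #128, #130.
Of those, in Ward B: #111 → 1.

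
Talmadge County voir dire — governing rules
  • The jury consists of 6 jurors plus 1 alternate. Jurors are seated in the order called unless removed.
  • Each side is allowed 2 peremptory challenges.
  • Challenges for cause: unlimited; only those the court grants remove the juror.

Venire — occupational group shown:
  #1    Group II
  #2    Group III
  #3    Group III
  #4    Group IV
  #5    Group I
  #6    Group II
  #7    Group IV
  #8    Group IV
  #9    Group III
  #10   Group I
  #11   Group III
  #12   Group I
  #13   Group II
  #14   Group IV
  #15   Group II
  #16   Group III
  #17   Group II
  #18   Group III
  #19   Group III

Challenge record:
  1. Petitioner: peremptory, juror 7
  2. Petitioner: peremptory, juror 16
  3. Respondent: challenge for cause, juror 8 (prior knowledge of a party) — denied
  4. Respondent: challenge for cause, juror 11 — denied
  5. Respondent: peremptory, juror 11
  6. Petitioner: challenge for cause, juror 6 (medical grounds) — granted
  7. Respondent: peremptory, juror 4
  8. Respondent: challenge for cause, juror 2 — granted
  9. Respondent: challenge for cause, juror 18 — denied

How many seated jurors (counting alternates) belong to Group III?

Removed: #2, #4, #6, #7, #11, #16.
Seated (7 incl. alternates): #1, #3, #5, #8, #9, #10, #12.
Of those, in Group III: #3, #9 → 2.

2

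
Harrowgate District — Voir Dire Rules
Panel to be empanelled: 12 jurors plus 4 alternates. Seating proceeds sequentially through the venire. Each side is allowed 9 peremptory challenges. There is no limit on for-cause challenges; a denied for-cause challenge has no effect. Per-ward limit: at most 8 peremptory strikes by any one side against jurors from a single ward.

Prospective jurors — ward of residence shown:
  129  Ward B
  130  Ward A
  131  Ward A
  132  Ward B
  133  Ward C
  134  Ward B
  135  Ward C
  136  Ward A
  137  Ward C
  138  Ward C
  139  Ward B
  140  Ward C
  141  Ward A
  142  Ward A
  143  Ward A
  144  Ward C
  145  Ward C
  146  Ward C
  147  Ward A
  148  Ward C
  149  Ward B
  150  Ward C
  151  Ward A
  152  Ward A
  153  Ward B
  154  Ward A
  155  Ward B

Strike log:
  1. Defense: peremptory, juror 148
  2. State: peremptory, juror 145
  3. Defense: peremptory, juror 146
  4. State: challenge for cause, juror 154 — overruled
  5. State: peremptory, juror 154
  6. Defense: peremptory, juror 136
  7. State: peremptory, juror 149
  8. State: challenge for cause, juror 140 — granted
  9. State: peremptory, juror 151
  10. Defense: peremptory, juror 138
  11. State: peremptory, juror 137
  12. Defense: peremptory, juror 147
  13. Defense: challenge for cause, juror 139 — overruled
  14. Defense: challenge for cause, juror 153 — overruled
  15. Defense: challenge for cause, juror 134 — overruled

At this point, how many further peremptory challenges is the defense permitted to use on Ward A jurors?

Defense peremptories so far: #148, #146, #136, #138, #147 — 5 of 9 used, 4 left overall.
Against Ward A: #136, #147 — 2 used; per-ward cap 8 leaves 6.
Binding limit: min(4, 6) = 4.

4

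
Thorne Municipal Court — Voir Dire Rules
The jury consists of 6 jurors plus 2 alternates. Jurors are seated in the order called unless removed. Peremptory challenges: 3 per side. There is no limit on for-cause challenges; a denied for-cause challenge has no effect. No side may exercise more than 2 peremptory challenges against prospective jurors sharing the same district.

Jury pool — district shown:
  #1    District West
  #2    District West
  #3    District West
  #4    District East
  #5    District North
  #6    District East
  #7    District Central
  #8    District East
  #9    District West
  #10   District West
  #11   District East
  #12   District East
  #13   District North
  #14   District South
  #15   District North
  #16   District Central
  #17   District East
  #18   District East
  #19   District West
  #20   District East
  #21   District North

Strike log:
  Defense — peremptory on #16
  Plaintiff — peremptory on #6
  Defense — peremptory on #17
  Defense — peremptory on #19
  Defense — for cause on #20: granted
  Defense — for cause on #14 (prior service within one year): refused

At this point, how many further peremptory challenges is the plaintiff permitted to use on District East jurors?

1

Plaintiff peremptories so far: #6 — 1 of 3 used, 2 left overall.
Against District East: #6 — 1 used; per-district cap 2 leaves 1.
Binding limit: min(2, 1) = 1.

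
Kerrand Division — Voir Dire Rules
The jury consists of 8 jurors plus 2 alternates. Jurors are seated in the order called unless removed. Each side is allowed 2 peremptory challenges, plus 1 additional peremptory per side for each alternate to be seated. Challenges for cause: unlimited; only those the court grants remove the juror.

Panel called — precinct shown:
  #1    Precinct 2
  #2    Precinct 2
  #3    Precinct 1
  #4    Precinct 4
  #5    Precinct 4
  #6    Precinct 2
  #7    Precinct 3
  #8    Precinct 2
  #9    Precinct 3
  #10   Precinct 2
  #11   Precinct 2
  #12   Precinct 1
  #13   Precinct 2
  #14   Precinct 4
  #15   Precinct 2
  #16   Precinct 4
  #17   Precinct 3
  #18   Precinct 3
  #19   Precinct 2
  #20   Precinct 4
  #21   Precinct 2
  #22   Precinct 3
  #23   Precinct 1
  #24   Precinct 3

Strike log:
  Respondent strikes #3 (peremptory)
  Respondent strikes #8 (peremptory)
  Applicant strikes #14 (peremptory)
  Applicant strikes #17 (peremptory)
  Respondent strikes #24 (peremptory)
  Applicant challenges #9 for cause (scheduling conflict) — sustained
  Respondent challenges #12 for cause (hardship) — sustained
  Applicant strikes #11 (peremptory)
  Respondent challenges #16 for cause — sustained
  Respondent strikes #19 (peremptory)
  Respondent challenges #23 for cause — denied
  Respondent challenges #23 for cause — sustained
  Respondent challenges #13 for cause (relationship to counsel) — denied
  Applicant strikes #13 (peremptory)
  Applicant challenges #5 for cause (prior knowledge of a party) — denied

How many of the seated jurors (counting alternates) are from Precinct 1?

Removed: #3, #8, #9, #11, #12, #13, #14, #16, #17, #19, #23, #24.
Seated (10 incl. alternates): #1, #2, #4, #5, #6, #7, #10, #15, #18, #20.
None of those are in Precinct 1 → 0.

0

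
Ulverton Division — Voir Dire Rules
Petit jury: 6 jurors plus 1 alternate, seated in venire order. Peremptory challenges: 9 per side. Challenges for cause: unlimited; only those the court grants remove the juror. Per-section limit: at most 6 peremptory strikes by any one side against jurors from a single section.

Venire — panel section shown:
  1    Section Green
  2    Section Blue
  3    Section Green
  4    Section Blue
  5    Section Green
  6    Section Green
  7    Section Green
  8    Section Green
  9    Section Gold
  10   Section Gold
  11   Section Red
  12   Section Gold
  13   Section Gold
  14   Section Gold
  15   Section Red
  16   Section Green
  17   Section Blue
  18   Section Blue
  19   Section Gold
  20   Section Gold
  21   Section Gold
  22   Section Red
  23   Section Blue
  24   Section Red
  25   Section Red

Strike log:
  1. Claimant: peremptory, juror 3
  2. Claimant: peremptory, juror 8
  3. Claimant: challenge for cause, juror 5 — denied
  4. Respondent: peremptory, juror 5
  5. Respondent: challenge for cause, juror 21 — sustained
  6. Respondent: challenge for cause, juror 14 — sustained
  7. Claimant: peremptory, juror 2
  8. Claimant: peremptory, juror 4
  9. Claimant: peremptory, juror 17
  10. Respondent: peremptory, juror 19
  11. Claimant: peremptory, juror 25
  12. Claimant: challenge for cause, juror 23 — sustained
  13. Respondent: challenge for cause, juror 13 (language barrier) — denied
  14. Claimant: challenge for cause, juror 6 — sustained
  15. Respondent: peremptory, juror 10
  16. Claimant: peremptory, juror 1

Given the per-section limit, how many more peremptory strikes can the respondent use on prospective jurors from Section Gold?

4

Respondent peremptories so far: #5, #19, #10 — 3 of 9 used, 6 left overall.
Against Section Gold: #19, #10 — 2 used; per-section cap 6 leaves 4.
Binding limit: min(6, 4) = 4.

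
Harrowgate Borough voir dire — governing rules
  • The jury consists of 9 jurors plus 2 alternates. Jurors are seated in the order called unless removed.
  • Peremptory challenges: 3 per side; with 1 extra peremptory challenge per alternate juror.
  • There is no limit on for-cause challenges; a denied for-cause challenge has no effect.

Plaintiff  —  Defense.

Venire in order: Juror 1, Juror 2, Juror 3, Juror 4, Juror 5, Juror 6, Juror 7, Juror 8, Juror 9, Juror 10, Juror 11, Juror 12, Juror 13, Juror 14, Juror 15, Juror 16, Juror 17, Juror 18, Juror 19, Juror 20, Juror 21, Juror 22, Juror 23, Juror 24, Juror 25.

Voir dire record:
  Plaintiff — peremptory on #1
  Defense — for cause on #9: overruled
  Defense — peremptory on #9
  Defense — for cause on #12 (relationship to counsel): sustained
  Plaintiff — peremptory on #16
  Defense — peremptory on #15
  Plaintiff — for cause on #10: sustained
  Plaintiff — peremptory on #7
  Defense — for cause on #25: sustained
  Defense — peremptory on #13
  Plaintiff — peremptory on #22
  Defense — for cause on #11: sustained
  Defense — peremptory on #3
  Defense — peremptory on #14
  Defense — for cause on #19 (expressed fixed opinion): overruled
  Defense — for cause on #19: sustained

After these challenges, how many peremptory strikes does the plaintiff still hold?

1

Plaintiff allotment: 3 base + 1 × 2 alternates = 5.
Plaintiff peremptories used: #1, #16, #7, #22 — 4 (the for-cause on #10 doesn't count).
Remaining: 5 − 4 = 1.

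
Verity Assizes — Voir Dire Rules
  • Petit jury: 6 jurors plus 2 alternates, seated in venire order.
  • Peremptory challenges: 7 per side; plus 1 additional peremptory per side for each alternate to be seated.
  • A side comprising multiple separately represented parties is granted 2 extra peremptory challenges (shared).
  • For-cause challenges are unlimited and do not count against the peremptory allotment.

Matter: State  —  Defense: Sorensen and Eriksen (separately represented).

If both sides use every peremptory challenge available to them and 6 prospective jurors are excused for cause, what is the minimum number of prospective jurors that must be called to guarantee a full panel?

Seats to fill: 6 + 2 alternates = 8.
Peremptories — State: 7 + 1×2 = 9; Defense: 7 + 1×2 + 2 = 11; total 20.
For-cause removals: 6.
Minimum venire: 8 + 20 + 6 = 34.

34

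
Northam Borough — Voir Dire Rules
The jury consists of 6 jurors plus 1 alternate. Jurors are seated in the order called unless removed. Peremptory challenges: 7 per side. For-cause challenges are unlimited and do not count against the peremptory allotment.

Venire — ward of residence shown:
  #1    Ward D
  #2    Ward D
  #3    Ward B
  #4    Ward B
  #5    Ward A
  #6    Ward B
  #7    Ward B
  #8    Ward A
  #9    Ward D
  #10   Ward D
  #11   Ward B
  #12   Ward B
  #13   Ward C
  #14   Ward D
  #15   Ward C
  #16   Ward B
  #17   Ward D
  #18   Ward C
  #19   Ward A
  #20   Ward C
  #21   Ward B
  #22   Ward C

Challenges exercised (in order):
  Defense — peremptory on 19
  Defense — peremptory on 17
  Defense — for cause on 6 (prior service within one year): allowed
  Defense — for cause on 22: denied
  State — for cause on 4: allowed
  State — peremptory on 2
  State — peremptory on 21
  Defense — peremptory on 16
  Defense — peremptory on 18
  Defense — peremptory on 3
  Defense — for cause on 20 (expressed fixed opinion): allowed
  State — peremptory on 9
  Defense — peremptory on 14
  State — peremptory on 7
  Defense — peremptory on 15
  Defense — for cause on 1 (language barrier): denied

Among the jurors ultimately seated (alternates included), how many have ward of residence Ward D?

2

Removed: #2, #3, #4, #6, #7, #9, #14, #15, #16, #17, #18, #19, #20, #21.
Seated (7 incl. alternates): #1, #5, #8, #10, #11, #12, #13.
Of those, in Ward D: #1, #10 → 2.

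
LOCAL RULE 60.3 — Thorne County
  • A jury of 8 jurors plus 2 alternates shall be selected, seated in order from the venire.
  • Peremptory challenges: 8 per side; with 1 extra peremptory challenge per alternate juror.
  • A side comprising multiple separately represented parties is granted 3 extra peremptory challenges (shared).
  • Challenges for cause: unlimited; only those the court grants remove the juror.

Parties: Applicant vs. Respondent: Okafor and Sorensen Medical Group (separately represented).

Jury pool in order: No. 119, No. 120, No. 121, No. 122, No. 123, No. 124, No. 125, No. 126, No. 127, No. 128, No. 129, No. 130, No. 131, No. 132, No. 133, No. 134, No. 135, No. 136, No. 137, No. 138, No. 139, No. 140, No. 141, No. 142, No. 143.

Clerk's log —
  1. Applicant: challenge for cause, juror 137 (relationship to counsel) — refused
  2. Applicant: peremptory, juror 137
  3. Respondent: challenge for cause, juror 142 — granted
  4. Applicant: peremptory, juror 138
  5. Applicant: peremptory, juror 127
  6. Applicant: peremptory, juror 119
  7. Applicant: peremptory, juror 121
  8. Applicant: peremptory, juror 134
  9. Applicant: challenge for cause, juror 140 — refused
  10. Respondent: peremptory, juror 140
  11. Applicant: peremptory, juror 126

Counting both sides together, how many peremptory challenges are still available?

15

Applicant allotment: 8 base + 1 × 2 alternates = 10. Respondent allotment: 8 base + 1 × 2 alternates + 3 multi-party = 13.
Applicant peremptories used: #137, #138, #127, #119, #121, #134, #126 — 7 (for-cause on #137, #140 don't count).
Respondent peremptories used: #140 — 1 (the for-cause on #142 doesn't count).
Remaining: (10 − 7) + (13 − 1) = 15.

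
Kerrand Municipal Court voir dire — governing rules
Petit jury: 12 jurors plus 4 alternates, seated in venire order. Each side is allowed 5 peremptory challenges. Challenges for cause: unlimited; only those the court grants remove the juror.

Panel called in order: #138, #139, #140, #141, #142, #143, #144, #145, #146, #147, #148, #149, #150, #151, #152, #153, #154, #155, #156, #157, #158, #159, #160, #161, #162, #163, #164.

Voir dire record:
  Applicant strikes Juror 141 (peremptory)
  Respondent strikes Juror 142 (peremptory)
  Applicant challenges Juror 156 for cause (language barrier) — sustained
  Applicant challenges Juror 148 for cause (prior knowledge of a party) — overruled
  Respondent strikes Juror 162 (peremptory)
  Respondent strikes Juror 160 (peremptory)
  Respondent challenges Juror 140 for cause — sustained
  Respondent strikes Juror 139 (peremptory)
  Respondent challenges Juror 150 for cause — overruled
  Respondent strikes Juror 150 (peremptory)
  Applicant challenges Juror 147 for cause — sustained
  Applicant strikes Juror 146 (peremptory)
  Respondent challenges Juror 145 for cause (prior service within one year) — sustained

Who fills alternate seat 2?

161

Removed: #139, #140, #141, #142, #145, #146, #147, #150, #156, #160, #162. (#148 stays — for-cause denied.)
Filling seats in venire order through position 14: #138, #143, #144, #148, #149, #151, #152, #153, #154, #155, #157, #158, #159, #161.
So alternate 2 is #161.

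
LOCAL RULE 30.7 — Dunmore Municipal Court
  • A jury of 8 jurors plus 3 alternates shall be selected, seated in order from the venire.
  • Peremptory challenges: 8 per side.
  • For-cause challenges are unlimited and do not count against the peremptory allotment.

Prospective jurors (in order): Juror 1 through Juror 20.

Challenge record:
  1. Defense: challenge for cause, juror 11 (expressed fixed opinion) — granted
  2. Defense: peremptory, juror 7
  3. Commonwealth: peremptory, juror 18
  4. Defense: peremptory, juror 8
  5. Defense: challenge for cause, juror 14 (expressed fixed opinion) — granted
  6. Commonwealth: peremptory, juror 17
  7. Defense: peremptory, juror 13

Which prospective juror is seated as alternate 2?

Removed: #7, #8, #11, #13, #14, #17, #18.
Seating in order: seats 1–8 → #1, #2, #3, #4, #5, #6, #9, #10; alternates → #12, #15, #16.
So alternate 2 is #15.

15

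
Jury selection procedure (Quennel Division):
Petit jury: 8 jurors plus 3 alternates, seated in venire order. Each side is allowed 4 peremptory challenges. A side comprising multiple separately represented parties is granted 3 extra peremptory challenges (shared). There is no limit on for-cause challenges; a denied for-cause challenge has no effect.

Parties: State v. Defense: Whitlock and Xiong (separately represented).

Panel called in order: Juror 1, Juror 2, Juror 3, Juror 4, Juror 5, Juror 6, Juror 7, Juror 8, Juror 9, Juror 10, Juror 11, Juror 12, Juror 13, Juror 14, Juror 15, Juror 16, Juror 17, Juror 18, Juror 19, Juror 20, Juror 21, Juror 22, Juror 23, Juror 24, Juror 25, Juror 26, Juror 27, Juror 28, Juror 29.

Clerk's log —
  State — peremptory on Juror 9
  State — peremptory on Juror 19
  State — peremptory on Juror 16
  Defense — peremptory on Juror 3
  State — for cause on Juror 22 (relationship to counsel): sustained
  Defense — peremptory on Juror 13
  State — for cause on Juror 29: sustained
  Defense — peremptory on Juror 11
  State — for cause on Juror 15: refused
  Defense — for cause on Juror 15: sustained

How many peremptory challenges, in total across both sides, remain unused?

State allotment: 4. Defense allotment: 4 base + 3 multi-party = 7.
State peremptories used: #9, #19, #16 — 3 (for-cause on #22, #29, #15 don't count).
Defense peremptories used: #3, #13, #11 — 3 (the for-cause on #15 doesn't count).
Remaining: (4 − 3) + (7 − 3) = 5.

5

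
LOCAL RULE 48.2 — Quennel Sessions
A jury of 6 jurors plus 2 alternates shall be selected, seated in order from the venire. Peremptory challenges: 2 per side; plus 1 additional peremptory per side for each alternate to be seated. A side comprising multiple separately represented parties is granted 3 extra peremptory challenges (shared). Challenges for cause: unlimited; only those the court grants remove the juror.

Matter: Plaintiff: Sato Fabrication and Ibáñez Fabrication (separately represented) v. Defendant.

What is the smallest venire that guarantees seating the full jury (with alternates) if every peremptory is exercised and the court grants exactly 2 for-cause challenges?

Seats to fill: 6 + 2 alternates = 8.
Peremptories — Plaintiff: 2 + 1×2 + 3 = 7; Defendant: 2 + 1×2 = 4; total 11.
For-cause removals: 2.
Minimum venire: 8 + 11 + 2 = 21.

21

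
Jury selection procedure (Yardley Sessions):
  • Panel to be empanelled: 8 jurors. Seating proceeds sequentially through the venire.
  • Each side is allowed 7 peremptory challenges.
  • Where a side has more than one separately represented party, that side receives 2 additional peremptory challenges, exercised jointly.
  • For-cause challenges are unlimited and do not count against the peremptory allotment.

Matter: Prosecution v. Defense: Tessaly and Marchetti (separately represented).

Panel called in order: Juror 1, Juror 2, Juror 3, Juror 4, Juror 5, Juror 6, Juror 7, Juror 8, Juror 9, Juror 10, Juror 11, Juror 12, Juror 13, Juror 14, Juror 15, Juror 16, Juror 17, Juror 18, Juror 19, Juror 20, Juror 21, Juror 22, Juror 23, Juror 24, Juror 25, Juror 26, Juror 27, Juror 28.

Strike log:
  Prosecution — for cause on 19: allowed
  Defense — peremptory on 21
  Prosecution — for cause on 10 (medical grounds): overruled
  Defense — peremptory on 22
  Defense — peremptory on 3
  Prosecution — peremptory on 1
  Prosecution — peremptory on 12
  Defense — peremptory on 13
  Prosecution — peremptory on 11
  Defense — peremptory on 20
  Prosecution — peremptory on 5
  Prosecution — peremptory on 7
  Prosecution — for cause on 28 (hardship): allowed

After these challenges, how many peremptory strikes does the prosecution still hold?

2

Prosecution allotment: 7.
Prosecution peremptories used: #1, #12, #11, #5, #7 — 5 (for-cause on #19, #10, #28 don't count).
Remaining: 7 − 5 = 2.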